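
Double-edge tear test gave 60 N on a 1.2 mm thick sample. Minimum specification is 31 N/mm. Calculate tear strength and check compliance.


Tear strength = 50.0 N/mm
Compliant: Yes


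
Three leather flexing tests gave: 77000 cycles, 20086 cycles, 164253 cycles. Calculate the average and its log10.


Average = (77000 + 20086 + 164253) / 3 = 87113 cycles
log10(87113) = 4.94


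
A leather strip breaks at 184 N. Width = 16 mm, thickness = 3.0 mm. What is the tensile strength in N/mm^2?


3.83 N/mm^2

Cross-sectional area = 16 x 3.0 = 48.0 mm^2
Tensile strength = 184 / 48.0 = 3.83 N/mm^2


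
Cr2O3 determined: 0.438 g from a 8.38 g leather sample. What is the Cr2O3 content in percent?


5.23%


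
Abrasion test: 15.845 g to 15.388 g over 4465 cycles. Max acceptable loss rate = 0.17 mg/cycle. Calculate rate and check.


Loss = 15.845 - 15.388 = 0.457 g
Rate = 0.457 g / 4465 cycles x 1000 = 0.102 mg/cycle
Max = 0.17 mg/cycle
Passes: Yes


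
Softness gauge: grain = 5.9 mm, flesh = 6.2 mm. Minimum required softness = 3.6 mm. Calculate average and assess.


Average = (5.9 + 6.2) / 2 = 6.05 mm
Minimum = 3.6 mm
Meets requirement: Yes


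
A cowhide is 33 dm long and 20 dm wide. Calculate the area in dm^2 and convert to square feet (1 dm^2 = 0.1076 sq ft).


660 dm^2
71.02 sq ft


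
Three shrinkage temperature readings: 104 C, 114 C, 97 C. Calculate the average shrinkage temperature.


Average = (104 + 114 + 97) / 3
Average = 315 / 3 = 105.0 C


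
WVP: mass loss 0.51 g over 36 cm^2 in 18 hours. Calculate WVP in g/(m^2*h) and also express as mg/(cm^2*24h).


WVP = 0.51 / (36 x 18) x 10000 = 7.87 g/(m^2*h)
Mass loss in mg = 0.51 x 1000 = 510 mg
Per cm^2 per 24h in mg: 510 x 24 / (36 x 18) = 12240 / 648 = 18.89 mg/(cm^2*24h)


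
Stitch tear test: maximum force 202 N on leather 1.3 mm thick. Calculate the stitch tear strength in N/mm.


155.4 N/mm

Stitch tear strength = force / thickness
STS = 202 / 1.3 = 155.4 N/mm


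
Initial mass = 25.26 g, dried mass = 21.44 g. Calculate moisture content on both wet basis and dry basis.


Wet basis = 15.1%
Dry basis = 17.8%


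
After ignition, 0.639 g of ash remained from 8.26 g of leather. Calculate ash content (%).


7.74%


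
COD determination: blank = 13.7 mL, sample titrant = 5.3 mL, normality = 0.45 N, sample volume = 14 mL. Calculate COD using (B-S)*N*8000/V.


2160.0 mg/L


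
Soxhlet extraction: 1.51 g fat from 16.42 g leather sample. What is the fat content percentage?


9.2%


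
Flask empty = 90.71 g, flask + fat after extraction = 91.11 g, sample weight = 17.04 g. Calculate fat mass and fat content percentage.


Fat mass = 0.40 g
Fat content = 2.3%

Fat mass = 91.11 - 90.71 = 0.40 g
Fat% = 0.40 / 17.04 x 100 = 2.3%


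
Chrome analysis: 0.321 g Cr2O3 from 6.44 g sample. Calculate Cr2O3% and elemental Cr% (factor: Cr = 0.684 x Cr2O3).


Cr2O3% = 0.321 / 6.44 x 100 = 4.98%
Cr% = 4.98 x 0.684 = 3.41%


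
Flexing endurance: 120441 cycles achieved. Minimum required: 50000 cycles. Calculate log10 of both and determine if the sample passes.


log10(120441) = 5.08
log10(50000) = 4.70
Passes: Yes


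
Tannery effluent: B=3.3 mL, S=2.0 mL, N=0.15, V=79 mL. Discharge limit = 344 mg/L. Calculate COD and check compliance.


COD = (3.3 - 2.0) x 0.15 x 8000 / 79 = 19.7 mg/L
Limit: 344 mg/L
Compliant: Yes


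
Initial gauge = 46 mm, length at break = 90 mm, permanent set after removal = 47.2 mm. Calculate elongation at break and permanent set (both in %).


Elongation at break = (90 - 46) / 46 x 100 = 95.7%
Permanent set = (47.2 - 46) / 46 x 100 = 2.6%


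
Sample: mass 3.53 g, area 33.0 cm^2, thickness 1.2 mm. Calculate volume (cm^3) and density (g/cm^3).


Volume = 3.960 cm^3
Density = 0.891 g/cm^3

Thickness in cm = 1.2 / 10 = 0.12 cm
Volume = 33.0 x 0.12 = 3.960 cm^3
Density = 3.53 / 3.960 = 0.891 g/cm^3


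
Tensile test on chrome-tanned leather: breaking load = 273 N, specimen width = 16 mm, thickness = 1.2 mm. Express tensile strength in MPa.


Cross-section = 16 x 1.2 = 19.2 mm^2
TS = 273 / 19.2 = 14.22 MPa
(1 N/mm^2 = 1 MPa)


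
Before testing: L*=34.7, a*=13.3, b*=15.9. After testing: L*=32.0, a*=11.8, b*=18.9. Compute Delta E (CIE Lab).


dL = 32.0 - 34.7 = -2.7
da = 11.8 - 13.3 = -1.5
db = 18.9 - 15.9 = 3.0
dE = sqrt((-2.7)^2 + (-1.5)^2 + (3.0)^2) = 4.31


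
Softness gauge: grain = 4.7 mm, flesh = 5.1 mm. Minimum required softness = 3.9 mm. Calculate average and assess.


Average softness = 4.90 mm
Meets requirement: Yes

Average = (4.7 + 5.1) / 2 = 4.90 mm
Minimum = 3.9 mm
Meets requirement: Yes


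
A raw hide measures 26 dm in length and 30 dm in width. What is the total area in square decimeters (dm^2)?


Area = length x width
Area = 26 x 30 = 780 dm^2


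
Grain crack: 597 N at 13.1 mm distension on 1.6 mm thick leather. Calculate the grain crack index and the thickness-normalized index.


Crack index = 45.6 N/mm
Normalized index = 28.5 N/mm per mm

Crack index = 597 / 13.1 = 45.6 N/mm
Normalized = 45.6 / 1.6 = 28.5 N/mm per mm


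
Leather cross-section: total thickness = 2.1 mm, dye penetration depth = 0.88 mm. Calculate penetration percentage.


Penetration% = 0.88 / 2.1 x 100
Penetration = 41.9%


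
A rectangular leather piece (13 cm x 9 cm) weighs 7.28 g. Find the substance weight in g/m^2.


622.2 g/m^2

Area = 13 x 9 = 117 cm^2
SW = 7.28 / 117 x 10000 = 622.2 g/m^2


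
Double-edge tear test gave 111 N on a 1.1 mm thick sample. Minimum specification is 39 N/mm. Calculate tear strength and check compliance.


Tear strength = 100.9 N/mm
Compliant: Yes


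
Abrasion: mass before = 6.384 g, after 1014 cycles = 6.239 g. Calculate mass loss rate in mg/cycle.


0.143 mg/cycle

Mass loss = 6.384 - 6.239 = 0.145 g
Rate = 0.145 / 1014 x 1000 = 0.143 mg/cycle


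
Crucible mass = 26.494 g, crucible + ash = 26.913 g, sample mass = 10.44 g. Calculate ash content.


Ash mass = 26.913 - 26.494 = 0.419 g
Ash% = 0.419 / 10.44 x 100 = 4.01%


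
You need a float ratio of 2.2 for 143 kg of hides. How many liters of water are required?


Water = hide weight x target ratio
Water = 143 x 2.2 = 314.6 L


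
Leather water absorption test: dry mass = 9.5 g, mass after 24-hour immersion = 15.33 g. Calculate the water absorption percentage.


61.4%

Water absorbed = 15.33 - 9.5 = 5.83 g
WA% = 5.83 / 9.5 x 100 = 61.4%


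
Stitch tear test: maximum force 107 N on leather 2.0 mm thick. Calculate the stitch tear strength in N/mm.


Stitch tear strength = force / thickness
STS = 107 / 2.0 = 53.5 N/mm


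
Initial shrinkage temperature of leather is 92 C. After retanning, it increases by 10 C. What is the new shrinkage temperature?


New Ts = 92 + 10 = 102 C


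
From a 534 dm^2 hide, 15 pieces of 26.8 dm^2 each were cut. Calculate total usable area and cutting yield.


Usable area = 402.0 dm^2
Yield = 75.3%


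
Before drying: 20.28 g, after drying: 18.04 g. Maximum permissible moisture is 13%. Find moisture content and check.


MC = (20.28 - 18.04) / 20.28 x 100 = 11.0%
Maximum: 13%
Acceptable: Yes


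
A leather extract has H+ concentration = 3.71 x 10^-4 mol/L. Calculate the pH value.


pH = -log10[H+]
pH = -log10(3.71 x 10^-4) = 3.43


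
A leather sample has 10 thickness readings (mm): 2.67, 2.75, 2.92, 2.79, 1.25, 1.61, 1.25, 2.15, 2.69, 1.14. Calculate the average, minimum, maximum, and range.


Average = 2.12 mm
Min = 1.14 mm
Max = 2.92 mm
Range = 1.78 mm


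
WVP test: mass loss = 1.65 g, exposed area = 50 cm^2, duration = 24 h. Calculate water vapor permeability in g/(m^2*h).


WVP = mass_loss / (area x time) x 10000
WVP = 1.65 / (50 x 24) x 10000
WVP = 1.65 / 1200 x 10000 = 13.75 g/(m^2*h)


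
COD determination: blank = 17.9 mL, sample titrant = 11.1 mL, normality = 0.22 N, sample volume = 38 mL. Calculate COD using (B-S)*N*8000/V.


COD = (17.9 - 11.1) x 0.22 x 8000 / 38
COD = 6.8 x 0.22 x 8000 / 38
COD = 314.9 mg/L


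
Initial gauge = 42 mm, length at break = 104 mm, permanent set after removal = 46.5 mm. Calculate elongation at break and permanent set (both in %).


Elongation at break = (104 - 42) / 42 x 100 = 147.6%
Permanent set = (46.5 - 42) / 42 x 100 = 10.7%


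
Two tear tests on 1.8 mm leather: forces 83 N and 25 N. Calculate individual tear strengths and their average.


Tear 1 = 46.1 N/mm
Tear 2 = 13.9 N/mm
Average = 30.0 N/mm

Tear 1 = 83 / 1.8 = 46.1 N/mm
Tear 2 = 25 / 1.8 = 13.9 N/mm
Average = (46.1 + 13.9) / 2 = 30.0 N/mm


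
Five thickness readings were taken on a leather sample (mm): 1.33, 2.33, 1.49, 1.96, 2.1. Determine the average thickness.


1.84 mm

Sum = 1.33 + 2.33 + 1.49 + 1.96 + 2.1 = 9.21
Average = 9.21 / 5 = 1.84 mm


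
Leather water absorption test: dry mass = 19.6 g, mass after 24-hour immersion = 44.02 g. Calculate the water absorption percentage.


124.6%

Water absorbed = 44.02 - 19.6 = 24.42 g
WA% = 24.42 / 19.6 x 100 = 124.6%


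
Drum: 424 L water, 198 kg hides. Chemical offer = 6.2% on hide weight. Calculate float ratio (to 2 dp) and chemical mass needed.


Float ratio = 2.14
Chemical needed = 12.276 kg


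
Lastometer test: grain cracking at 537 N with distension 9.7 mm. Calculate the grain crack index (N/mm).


Grain crack index = force / distension
Index = 537 / 9.7 = 55.4 N/mm


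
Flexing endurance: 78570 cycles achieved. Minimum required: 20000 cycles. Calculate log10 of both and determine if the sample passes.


Achieved: log10 = 4.90
Required: log10 = 4.30
Passes: Yes

log10(78570) = 4.90
log10(20000) = 4.30
Passes: Yes


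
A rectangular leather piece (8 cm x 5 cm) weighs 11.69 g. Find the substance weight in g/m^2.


2922.5 g/m^2

Area = 8 x 5 = 40 cm^2
SW = 11.69 / 40 x 10000 = 2922.5 g/m^2


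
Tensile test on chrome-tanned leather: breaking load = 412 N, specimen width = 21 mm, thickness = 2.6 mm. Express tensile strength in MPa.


Cross-section = 21 x 2.6 = 54.6 mm^2
TS = 412 / 54.6 = 7.55 MPa
(1 N/mm^2 = 1 MPa)


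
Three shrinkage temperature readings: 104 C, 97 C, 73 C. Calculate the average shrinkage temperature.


Average = (104 + 97 + 73) / 3
Average = 274 / 3 = 91.3 C


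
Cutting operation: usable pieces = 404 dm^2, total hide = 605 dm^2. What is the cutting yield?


66.8%

Yield = usable / total x 100
Yield = 404 / 605 x 100 = 66.8%


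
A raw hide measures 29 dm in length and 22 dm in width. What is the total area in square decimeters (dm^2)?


638 dm^2

Area = length x width
Area = 29 x 22 = 638 dm^2


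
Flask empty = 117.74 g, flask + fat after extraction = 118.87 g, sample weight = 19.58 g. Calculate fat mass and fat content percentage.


Fat mass = 118.87 - 117.74 = 1.13 g
Fat% = 1.13 / 19.58 x 100 = 5.8%


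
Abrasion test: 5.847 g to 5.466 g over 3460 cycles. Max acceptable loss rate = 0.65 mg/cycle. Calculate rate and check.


Loss = 5.847 - 5.466 = 0.381 g
Rate = 0.381 g / 3460 cycles x 1000 = 0.110 mg/cycle
Max = 0.65 mg/cycle
Passes: Yes


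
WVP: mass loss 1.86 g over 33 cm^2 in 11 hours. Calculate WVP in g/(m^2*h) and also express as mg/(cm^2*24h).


WVP = 1.86 / (33 x 11) x 10000 = 51.24 g/(m^2*h)
Mass loss in mg = 1.86 x 1000 = 1860 mg
Per cm^2 per 24h in mg: 1860 x 24 / (33 x 11) = 44640 / 363 = 122.98 mg/(cm^2*24h)


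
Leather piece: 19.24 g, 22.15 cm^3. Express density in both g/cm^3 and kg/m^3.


0.869 g/cm^3
869 kg/m^3

Density = 19.24 / 22.15 = 0.869 g/cm^3
Convert: 0.869 x 1000 = 869 kg/m^3


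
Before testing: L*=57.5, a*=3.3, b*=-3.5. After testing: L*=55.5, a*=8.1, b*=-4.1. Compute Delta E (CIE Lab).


Delta E = 5.23


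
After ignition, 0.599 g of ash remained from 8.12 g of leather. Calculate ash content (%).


Ash% = 0.599 / 8.12 x 100
Ash% = 7.38%


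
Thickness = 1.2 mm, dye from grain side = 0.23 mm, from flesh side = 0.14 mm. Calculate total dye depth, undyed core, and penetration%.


Total dyed = 0.37 mm
Undyed core = 0.83 mm
Penetration = 30.8%


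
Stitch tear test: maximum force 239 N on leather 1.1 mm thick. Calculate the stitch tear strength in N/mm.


217.3 N/mm


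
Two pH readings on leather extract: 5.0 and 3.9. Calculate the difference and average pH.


Difference = 1.1
Average pH = 4.45

Difference = |5.0 - 3.9| = 1.1
Average = (5.0 + 3.9) / 2 = 4.45


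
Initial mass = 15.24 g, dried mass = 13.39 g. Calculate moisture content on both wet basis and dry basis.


Wet basis = 12.1%
Dry basis = 13.8%


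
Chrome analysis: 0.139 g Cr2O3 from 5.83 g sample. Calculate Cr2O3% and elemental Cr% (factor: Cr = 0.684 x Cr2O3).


Cr2O3 = 2.38%
Cr = 1.63%

Cr2O3% = 0.139 / 5.83 x 100 = 2.38%
Cr% = 2.38 x 0.684 = 1.63%


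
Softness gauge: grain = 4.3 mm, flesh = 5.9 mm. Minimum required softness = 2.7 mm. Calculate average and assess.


Average = (4.3 + 5.9) / 2 = 5.10 mm
Minimum = 2.7 mm
Meets requirement: Yes


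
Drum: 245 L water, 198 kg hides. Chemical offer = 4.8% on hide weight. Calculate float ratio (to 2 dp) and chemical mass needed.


Float ratio = 245 / 198 = 1.24
Chemical = 198 x 4.8 / 100 = 9.504 kg


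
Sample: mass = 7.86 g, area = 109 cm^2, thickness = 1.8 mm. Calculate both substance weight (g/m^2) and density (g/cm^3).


SW = 7.86 / 109 x 10000 = 721.1 g/m^2
Volume = 109 x 1.8 / 10 = 19.62 cm^3
Density = 7.86 / 19.62 = 0.401 g/cm^3


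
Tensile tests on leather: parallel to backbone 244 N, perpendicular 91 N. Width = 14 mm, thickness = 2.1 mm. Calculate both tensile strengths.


Area = 14 x 2.1 = 29.4 mm^2
TS (parallel) = 244 / 29.4 = 8.30 N/mm^2
TS (perpendicular) = 91 / 29.4 = 3.10 N/mm^2


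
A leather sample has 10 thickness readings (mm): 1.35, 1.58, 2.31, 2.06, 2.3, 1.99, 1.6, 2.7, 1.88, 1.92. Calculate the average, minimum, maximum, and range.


Sum = 19.69
Average = 19.69 / 10 = 1.97 mm
Minimum = 1.35 mm
Maximum = 2.7 mm
Range = 2.7 - 1.35 = 1.35 mm


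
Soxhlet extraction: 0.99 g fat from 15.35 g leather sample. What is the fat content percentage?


Fat content = 0.99 / 15.35 x 100
Fat = 6.4%


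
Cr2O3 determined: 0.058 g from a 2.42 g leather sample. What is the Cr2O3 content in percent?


2.40%

Cr2O3% = 0.058 / 2.42 x 100
Cr2O3% = 2.40%


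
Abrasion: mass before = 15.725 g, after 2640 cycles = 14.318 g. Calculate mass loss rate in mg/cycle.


Mass loss = 15.725 - 14.318 = 1.407 g
Rate = 1.407 / 2640 x 1000 = 0.533 mg/cycle


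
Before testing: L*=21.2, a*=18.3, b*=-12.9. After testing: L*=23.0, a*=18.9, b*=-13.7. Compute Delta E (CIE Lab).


dL = 23.0 - 21.2 = 1.8
da = 18.9 - 18.3 = 0.6
db = -13.7 - (-12.9) = -0.8
dE = sqrt((1.8)^2 + (0.6)^2 + (-0.8)^2) = 2.06


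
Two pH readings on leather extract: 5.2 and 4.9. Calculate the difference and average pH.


Difference = 0.3
Average pH = 5.05


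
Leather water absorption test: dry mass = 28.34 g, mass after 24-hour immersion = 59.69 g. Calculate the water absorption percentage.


110.6%

Water absorbed = 59.69 - 28.34 = 31.35 g
WA% = 31.35 / 28.34 x 100 = 110.6%


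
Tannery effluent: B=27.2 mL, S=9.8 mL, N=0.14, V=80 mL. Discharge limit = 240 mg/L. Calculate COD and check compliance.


COD = 243.6 mg/L
Compliant: No

COD = (27.2 - 9.8) x 0.14 x 8000 / 80 = 243.6 mg/L
Limit: 240 mg/L
Compliant: No


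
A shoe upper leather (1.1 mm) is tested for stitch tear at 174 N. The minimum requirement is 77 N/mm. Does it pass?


STS = 158.2 N/mm
Passes: Yes

STS = 174 / 1.1 = 158.2 N/mm
Minimum required: 77 N/mm
Passes: Yes


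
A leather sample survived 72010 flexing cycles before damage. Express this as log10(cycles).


log10(72010) = 4.86


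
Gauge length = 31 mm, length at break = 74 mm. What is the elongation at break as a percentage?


Extension = 74 - 31 = 43 mm
Elongation = 43 / 31 x 100 = 138.7%


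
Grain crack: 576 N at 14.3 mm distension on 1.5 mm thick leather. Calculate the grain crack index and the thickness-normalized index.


Crack index = 576 / 14.3 = 40.3 N/mm
Normalized = 40.3 / 1.5 = 26.9 N/mm per mm


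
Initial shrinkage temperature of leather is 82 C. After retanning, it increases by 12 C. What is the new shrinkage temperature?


94 C

New Ts = 82 + 12 = 94 C


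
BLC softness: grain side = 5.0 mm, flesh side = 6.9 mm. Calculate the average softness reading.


5.95 mm

Average = (5.0 + 6.9) / 2
Average = 5.95 mm


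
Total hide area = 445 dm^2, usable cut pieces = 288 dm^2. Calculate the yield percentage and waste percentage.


Yield = 64.7%
Waste = 35.3%

Yield = 288 / 445 x 100 = 64.7%
Waste = 445 - 288 = 157 dm^2
Waste% = 100 - 64.7 = 35.3%


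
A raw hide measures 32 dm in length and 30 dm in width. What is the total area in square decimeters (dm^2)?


960 dm^2


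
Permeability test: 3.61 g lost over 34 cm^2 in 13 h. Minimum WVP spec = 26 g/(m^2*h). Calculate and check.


WVP = 81.67 g/(m^2*h)
Meets specification: Yes

WVP = 3.61 / (34 x 13) x 10000 = 81.67 g/(m^2*h)
Minimum: 26 g/(m^2*h)
Meets spec: Yes


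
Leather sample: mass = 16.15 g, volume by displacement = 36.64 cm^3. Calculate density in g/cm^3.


Density = mass / volume
Density = 16.15 / 36.64 = 0.441 g/cm^3


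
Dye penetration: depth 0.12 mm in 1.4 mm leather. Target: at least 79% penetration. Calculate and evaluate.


Penetration = 0.12 / 1.4 x 100 = 8.6%
Target: 79%
Meets target: No


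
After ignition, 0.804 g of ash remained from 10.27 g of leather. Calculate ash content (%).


7.83%

Ash% = 0.804 / 10.27 x 100
Ash% = 7.83%


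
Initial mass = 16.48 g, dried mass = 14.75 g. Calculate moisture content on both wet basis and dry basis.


Moisture lost = 16.48 - 14.75 = 1.73 g
Wet basis MC = 1.73 / 16.48 x 100 = 10.5%
Dry basis MC = 1.73 / 14.75 x 100 = 11.7%


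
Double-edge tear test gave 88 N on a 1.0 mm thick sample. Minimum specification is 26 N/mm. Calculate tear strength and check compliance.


Tear strength = 88 / 1.0 = 88.0 N/mm
Required minimum = 26 N/mm
Compliant: Yes


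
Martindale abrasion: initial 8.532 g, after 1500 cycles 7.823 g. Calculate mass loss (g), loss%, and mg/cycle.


Loss = 8.532 - 7.823 = 0.709 g
Loss% = 0.709 / 8.532 x 100 = 8.31%
Rate = 0.709 / 1500 x 1000 = 0.473 mg/cycle


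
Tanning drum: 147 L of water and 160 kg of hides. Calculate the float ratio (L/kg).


Float ratio = water / hide weight
Ratio = 147 / 160 = 0.9


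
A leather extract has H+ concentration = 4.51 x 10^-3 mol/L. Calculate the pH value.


pH = 2.35

pH = -log10[H+]
pH = -log10(4.51 x 10^-3) = 2.35


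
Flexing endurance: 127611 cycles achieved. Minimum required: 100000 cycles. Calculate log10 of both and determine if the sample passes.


log10(127611) = 5.11
log10(100000) = 5.00
Passes: Yes


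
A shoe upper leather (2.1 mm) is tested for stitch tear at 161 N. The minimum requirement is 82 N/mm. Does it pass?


STS = 76.7 N/mm
Passes: No


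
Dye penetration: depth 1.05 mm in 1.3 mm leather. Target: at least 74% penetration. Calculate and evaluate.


Penetration = 80.8%
Meets target: Yes

Penetration = 1.05 / 1.3 x 100 = 80.8%
Target: 74%
Meets target: Yes


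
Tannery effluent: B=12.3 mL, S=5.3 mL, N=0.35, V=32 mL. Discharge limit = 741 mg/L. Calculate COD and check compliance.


COD = 612.5 mg/L
Compliant: Yes


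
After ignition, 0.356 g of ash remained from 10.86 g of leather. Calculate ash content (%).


Ash% = 0.356 / 10.86 x 100
Ash% = 3.28%


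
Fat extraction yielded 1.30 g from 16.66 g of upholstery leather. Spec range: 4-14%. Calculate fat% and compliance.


Fat% = 1.30 / 16.66 x 100 = 7.8%
Spec range: 4-14%
Compliant: Yes


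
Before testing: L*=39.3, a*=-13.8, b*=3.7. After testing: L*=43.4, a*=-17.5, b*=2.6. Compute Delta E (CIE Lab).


Delta E = 5.63

dL = 43.4 - 39.3 = 4.1
da = -17.5 - (-13.8) = -3.7
db = 2.6 - 3.7 = -1.1
dE = sqrt((4.1)^2 + (-3.7)^2 + (-1.1)^2) = 5.63


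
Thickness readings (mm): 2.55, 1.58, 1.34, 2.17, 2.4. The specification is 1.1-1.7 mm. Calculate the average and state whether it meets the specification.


Sum = 10.04
Average = 10.04 / 5 = 2.01 mm
Specification range: 1.1 to 1.7 mm
Within spec: No


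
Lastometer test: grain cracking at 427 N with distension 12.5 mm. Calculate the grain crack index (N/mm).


34.2 N/mm

Grain crack index = force / distension
Index = 427 / 12.5 = 34.2 N/mm


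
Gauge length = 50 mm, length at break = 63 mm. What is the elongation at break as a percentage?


26.0%


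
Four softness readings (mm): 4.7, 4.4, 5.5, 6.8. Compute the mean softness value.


Sum = 4.7 + 4.4 + 5.5 + 6.8
Mean = 21.4 / 4 = 5.35 mm


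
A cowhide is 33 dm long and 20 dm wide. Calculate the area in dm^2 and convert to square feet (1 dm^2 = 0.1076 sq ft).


660 dm^2
71.02 sq ft

Area = 33 x 20 = 660 dm^2
Conversion: 660 x 0.1076 = 71.02 sq ft


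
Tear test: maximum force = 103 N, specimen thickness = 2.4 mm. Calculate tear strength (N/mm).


42.9 N/mm


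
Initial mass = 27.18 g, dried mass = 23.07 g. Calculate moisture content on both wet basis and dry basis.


Moisture lost = 27.18 - 23.07 = 4.11 g
Wet basis MC = 4.11 / 27.18 x 100 = 15.1%
Dry basis MC = 4.11 / 23.07 x 100 = 17.8%


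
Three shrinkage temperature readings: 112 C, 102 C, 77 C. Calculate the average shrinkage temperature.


97.0 C


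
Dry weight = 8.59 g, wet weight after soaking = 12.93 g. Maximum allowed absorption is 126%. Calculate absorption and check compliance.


Absorption = 50.5%
Compliant: Yes


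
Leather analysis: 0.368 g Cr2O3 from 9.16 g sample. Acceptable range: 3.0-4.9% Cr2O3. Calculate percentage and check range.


Cr2O3 = 4.02%
Within range: Yes

Cr2O3% = 0.368 / 9.16 x 100 = 4.02%
Acceptable range: 3.0 to 4.9%
Within range: Yes


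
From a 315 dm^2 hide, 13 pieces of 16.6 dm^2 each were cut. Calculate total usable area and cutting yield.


Usable area = 215.8 dm^2
Yield = 68.5%


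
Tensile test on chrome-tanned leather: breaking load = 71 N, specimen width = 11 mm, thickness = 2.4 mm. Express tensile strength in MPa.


2.69 MPa

Cross-section = 11 x 2.4 = 26.4 mm^2
TS = 71 / 26.4 = 2.69 MPa
(1 N/mm^2 = 1 MPa)


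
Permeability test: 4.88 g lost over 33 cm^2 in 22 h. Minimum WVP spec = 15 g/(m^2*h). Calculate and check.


WVP = 67.22 g/(m^2*h)
Meets specification: Yes


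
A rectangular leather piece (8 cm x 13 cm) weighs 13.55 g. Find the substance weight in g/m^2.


Area = 8 x 13 = 104 cm^2
SW = 13.55 / 104 x 10000 = 1302.9 g/m^2


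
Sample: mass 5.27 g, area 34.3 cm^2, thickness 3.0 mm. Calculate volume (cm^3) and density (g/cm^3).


Volume = 10.290 cm^3
Density = 0.512 g/cm^3


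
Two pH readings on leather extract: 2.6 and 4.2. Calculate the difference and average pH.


Difference = 1.6
Average pH = 3.40


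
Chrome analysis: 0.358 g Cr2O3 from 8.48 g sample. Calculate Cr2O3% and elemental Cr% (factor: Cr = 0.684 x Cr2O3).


Cr2O3 = 4.22%
Cr = 2.89%

Cr2O3% = 0.358 / 8.48 x 100 = 4.22%
Cr% = 4.22 x 0.684 = 2.89%


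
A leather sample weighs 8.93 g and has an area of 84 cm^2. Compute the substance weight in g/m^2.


Substance weight = mass / area x 10000
SW = 8.93 / 84 x 10000
SW = 1063.1 g/m^2


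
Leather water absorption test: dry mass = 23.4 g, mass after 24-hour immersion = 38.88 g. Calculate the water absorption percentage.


66.2%


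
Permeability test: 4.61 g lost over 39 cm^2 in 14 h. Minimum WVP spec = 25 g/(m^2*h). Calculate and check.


WVP = 84.43 g/(m^2*h)
Meets specification: Yes


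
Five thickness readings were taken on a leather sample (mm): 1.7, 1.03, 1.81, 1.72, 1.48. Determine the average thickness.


Sum = 1.7 + 1.03 + 1.81 + 1.72 + 1.48 = 7.74
Average = 7.74 / 5 = 1.55 mm


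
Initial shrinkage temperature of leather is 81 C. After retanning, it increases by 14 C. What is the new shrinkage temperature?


95 C

New Ts = 81 + 14 = 95 C


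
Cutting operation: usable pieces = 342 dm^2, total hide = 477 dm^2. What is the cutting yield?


71.7%

Yield = usable / total x 100
Yield = 342 / 477 x 100 = 71.7%


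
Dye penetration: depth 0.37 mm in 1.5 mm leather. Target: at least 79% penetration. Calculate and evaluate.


Penetration = 24.7%
Meets target: No

Penetration = 0.37 / 1.5 x 100 = 24.7%
Target: 79%
Meets target: No


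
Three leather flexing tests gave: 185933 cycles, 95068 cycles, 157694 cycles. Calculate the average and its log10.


Average = 146232 cycles
log10 = 5.17


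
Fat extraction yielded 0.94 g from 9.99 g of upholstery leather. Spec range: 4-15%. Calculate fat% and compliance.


Fat content = 9.4%
Compliant: Yes

Fat% = 0.94 / 9.99 x 100 = 9.4%
Spec range: 4-15%
Compliant: Yes


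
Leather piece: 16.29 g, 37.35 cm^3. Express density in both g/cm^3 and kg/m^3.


Density = 16.29 / 37.35 = 0.436 g/cm^3
Convert: 0.436 x 1000 = 436 kg/m^3


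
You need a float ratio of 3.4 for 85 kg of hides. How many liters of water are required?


Water = hide weight x target ratio
Water = 85 x 3.4 = 289.0 L


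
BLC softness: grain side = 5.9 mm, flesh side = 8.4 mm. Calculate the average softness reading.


7.15 mm


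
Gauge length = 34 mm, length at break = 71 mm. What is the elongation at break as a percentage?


Extension = 71 - 34 = 37 mm
Elongation = 37 / 34 x 100 = 108.8%


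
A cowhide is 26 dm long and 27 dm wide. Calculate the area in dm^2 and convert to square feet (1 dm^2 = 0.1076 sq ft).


Area = 26 x 27 = 702 dm^2
Conversion: 702 x 0.1076 = 75.54 sq ft


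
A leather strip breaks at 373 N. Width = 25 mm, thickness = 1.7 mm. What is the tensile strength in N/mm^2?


Cross-sectional area = 25 x 1.7 = 42.5 mm^2
Tensile strength = 373 / 42.5 = 8.78 N/mm^2


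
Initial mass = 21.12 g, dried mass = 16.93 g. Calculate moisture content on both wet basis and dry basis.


Moisture lost = 21.12 - 16.93 = 4.19 g
Wet basis MC = 4.19 / 21.12 x 100 = 19.8%
Dry basis MC = 4.19 / 16.93 x 100 = 24.7%


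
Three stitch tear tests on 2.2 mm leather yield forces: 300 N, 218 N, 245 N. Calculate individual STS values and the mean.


STS1 = 300 / 2.2 = 136.4 N/mm
STS2 = 218 / 2.2 = 99.1 N/mm
STS3 = 245 / 2.2 = 111.4 N/mm
Mean = (136.4 + 99.1 + 111.4) / 3 = 115.6 N/mm


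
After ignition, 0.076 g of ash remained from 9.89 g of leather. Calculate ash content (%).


0.77%


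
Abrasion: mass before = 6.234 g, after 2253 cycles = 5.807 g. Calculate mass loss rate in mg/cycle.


Mass loss = 6.234 - 5.807 = 0.427 g
Rate = 0.427 / 2253 x 1000 = 0.190 mg/cycle


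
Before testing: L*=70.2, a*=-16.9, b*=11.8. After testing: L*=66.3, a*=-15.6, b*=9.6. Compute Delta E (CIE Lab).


dL = 66.3 - 70.2 = -3.9
da = -15.6 - (-16.9) = 1.3
db = 9.6 - 11.8 = -2.2
dE = sqrt((-3.9)^2 + (1.3)^2 + (-2.2)^2) = 4.66


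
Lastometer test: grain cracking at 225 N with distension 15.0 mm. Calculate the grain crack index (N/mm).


Grain crack index = force / distension
Index = 225 / 15.0 = 15.0 N/mm


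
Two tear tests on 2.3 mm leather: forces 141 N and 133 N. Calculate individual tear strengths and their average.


Tear 1 = 141 / 2.3 = 61.3 N/mm
Tear 2 = 133 / 2.3 = 57.8 N/mm
Average = (61.3 + 57.8) / 2 = 59.6 N/mm


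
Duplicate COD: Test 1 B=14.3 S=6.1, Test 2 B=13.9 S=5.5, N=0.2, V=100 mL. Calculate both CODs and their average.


COD1 = (14.3 - 6.1) x 0.2 x 8000 / 100 = 131.2 mg/L
COD2 = (13.9 - 5.5) x 0.2 x 8000 / 100 = 134.4 mg/L
Average = (131.2 + 134.4) / 2 = 132.8 mg/L


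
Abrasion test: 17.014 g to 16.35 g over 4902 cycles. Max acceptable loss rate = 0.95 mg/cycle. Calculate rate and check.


Loss = 17.014 - 16.35 = 0.664 g
Rate = 0.664 g / 4902 cycles x 1000 = 0.135 mg/cycle
Max = 0.95 mg/cycle
Passes: Yes


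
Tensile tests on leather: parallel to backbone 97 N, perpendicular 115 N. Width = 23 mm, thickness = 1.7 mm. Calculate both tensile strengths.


Area = 23 x 1.7 = 39.1 mm^2
TS (parallel) = 97 / 39.1 = 2.48 N/mm^2
TS (perpendicular) = 115 / 39.1 = 2.94 N/mm^2


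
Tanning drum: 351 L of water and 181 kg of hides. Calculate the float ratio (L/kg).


1.9


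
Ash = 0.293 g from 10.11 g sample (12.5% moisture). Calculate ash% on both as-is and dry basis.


As-is ash% = 0.293 / 10.11 x 100 = 2.90%
Dry mass = 10.11 x (100 - 12.5) / 100 = 8.84625 g
Dry-basis ash% = 0.293 / 8.84625 x 100 = 3.31%


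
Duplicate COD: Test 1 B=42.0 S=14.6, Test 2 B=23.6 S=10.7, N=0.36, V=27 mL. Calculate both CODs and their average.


COD1 = 2922.7 mg/L
COD2 = 1376.0 mg/L
Average = 2149.4 mg/L

COD1 = (42.0 - 14.6) x 0.36 x 8000 / 27 = 2922.7 mg/L
COD2 = (23.6 - 10.7) x 0.36 x 8000 / 27 = 1376.0 mg/L
Average = (2922.7 + 1376.0) / 2 = 2149.4 mg/L


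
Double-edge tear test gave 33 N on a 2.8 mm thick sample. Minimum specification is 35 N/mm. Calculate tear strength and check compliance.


Tear strength = 11.8 N/mm
Compliant: No


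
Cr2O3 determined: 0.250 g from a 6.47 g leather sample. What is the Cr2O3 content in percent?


3.86%

Cr2O3% = 0.250 / 6.47 x 100
Cr2O3% = 3.86%


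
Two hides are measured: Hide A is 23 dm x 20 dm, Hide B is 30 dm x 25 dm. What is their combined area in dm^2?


1210 dm^2


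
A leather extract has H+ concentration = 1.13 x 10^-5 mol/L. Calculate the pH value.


pH = -log10[H+]
pH = -log10(1.13 x 10^-5) = 4.95


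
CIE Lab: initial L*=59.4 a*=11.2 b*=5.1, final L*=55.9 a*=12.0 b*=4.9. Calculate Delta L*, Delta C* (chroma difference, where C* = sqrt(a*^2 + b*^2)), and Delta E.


Delta L* = 55.9 - 59.4 = -3.5
C1* = sqrt((11.2)^2 + (5.1)^2) = 12.307
C2* = sqrt((12.0)^2 + (4.9)^2) = 12.962
Delta C* = 12.962 - 12.307 = 0.66
Delta E = sqrt((-3.5)^2 + (0.8)^2 + (-0.2)^2) = 3.60


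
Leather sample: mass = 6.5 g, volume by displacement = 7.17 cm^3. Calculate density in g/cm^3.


0.907 g/cm^3


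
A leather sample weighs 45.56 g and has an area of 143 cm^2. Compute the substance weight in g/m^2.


Substance weight = mass / area x 10000
SW = 45.56 / 143 x 10000
SW = 3186.0 g/m^2


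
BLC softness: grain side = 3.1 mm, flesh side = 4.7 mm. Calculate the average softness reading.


3.90 mm


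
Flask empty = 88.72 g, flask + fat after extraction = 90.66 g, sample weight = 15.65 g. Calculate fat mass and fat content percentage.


Fat mass = 90.66 - 88.72 = 1.94 g
Fat% = 1.94 / 15.65 x 100 = 12.4%


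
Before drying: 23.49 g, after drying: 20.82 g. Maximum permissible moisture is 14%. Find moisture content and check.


MC = (23.49 - 20.82) / 23.49 x 100 = 11.4%
Maximum: 14%
Acceptable: Yes


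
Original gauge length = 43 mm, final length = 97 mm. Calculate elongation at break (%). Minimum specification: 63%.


Elongation = 125.6%
Meets spec: Yes

Extension = 97 - 43 = 54 mm
Elongation = 54 / 43 x 100 = 125.6%
Minimum required: 63%
Meets specification: Yes


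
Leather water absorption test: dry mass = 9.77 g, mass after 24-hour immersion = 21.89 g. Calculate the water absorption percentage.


Water absorbed = 21.89 - 9.77 = 12.12 g
WA% = 12.12 / 9.77 x 100 = 124.1%


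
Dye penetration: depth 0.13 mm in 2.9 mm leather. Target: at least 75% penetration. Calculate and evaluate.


Penetration = 0.13 / 2.9 x 100 = 4.5%
Target: 75%
Meets target: No


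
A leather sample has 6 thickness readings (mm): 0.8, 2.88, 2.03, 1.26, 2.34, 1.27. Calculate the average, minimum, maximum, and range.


Sum = 10.58
Average = 10.58 / 6 = 1.76 mm
Minimum = 0.8 mm
Maximum = 2.88 mm
Range = 2.88 - 0.8 = 2.08 mm


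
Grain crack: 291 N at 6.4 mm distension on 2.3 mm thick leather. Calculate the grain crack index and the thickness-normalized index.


Crack index = 45.5 N/mm
Normalized index = 19.8 N/mm per mm

Crack index = 291 / 6.4 = 45.5 N/mm
Normalized = 45.5 / 2.3 = 19.8 N/mm per mm


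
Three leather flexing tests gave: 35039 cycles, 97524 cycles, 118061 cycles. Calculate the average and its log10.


Average = 83541 cycles
log10 = 4.92

Average = (35039 + 97524 + 118061) / 3 = 83541 cycles
log10(83541) = 4.92


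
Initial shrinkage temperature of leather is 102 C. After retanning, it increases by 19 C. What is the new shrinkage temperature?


New Ts = 102 + 19 = 121 C


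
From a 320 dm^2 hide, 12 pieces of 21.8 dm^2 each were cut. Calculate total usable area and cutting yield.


Usable area = 261.6 dm^2
Yield = 81.8%


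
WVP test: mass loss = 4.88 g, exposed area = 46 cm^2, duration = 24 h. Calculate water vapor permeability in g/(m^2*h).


44.20 g/(m^2*h)

WVP = mass_loss / (area x time) x 10000
WVP = 4.88 / (46 x 24) x 10000
WVP = 4.88 / 1104 x 10000 = 44.20 g/(m^2*h)


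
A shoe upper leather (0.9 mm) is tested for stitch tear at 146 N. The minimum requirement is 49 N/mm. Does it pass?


STS = 162.2 N/mm
Passes: Yes


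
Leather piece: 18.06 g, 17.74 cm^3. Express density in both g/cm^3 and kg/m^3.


Density = 18.06 / 17.74 = 1.018 g/cm^3
Convert: 1.018 x 1000 = 1018 kg/m^3


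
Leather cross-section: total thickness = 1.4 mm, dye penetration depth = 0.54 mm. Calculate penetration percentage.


38.6%


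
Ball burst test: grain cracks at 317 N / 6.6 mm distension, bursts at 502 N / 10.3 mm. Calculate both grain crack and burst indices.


Crack index = 317 / 6.6 = 48.0 N/mm
Burst index = 502 / 10.3 = 48.7 N/mm


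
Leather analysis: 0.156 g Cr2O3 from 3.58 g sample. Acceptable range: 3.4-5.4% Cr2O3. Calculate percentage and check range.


Cr2O3% = 0.156 / 3.58 x 100 = 4.36%
Acceptable range: 3.4 to 5.4%
Within range: Yes


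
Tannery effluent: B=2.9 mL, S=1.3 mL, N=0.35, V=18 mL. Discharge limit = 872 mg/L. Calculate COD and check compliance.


COD = (2.9 - 1.3) x 0.35 x 8000 / 18 = 248.9 mg/L
Limit: 872 mg/L
Compliant: Yes


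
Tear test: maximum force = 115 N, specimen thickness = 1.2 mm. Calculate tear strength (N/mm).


Tear strength = force / thickness
Tear = 115 / 1.2 = 95.8 N/mm


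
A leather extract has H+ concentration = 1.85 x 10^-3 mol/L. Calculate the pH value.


pH = -log10[H+]
pH = -log10(1.85 x 10^-3) = 2.73


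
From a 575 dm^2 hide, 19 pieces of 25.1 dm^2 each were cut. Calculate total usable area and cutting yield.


Total usable = 19 x 25.1 = 476.9 dm^2
Yield = 476.9 / 575 x 100 = 82.9%


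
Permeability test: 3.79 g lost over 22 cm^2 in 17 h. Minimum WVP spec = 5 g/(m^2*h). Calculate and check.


WVP = 101.34 g/(m^2*h)
Meets specification: Yes

WVP = 3.79 / (22 x 17) x 10000 = 101.34 g/(m^2*h)
Minimum: 5 g/(m^2*h)
Meets spec: Yes


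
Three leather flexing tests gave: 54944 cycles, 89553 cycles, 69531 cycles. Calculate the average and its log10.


Average = (54944 + 89553 + 69531) / 3 = 71343 cycles
log10(71343) = 4.85


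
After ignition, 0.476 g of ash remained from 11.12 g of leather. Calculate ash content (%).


4.28%

Ash% = 0.476 / 11.12 x 100
Ash% = 4.28%


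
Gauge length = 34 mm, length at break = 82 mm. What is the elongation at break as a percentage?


Extension = 82 - 34 = 48 mm
Elongation = 48 / 34 x 100 = 141.2%


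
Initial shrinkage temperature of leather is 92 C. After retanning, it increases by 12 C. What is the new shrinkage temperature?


104 C


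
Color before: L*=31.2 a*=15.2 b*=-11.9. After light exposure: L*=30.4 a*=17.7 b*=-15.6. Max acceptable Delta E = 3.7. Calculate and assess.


Delta E = 4.54
Passes: No


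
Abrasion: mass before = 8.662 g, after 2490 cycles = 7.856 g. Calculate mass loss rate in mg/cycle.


0.324 mg/cycle


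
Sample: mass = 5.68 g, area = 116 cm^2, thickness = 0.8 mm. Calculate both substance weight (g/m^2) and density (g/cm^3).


Substance weight = 489.7 g/m^2
Density = 0.612 g/cm^3


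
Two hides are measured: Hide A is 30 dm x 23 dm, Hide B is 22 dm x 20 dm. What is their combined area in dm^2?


1130 dm^2

Hide A area = 30 x 23 = 690 dm^2
Hide B area = 22 x 20 = 440 dm^2
Total = 690 + 440 = 1130 dm^2


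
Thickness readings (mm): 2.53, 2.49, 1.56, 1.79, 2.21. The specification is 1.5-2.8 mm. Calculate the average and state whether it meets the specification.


Sum = 10.58
Average = 10.58 / 5 = 2.12 mm
Specification range: 1.5 to 2.8 mm
Within spec: Yes


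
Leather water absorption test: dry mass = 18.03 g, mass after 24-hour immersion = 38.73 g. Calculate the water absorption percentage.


114.8%

Water absorbed = 38.73 - 18.03 = 20.70 g
WA% = 20.70 / 18.03 x 100 = 114.8%


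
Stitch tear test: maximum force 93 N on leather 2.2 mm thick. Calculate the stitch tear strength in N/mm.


42.3 N/mm

Stitch tear strength = force / thickness
STS = 93 / 2.2 = 42.3 N/mm


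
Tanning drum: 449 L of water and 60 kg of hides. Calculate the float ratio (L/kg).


7.5

Float ratio = water / hide weight
Ratio = 449 / 60 = 7.5


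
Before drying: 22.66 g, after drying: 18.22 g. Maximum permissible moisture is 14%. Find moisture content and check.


MC = (22.66 - 18.22) / 22.66 x 100 = 19.6%
Maximum: 14%
Acceptable: No


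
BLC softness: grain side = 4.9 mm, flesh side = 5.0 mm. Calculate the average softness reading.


Average = (4.9 + 5.0) / 2
Average = 4.95 mm


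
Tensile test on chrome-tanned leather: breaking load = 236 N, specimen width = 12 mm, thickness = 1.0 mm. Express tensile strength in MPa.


19.67 MPa

Cross-section = 12 x 1.0 = 12.0 mm^2
TS = 236 / 12.0 = 19.67 MPa
(1 N/mm^2 = 1 MPa)


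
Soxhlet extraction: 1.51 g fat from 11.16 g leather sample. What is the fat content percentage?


13.5%


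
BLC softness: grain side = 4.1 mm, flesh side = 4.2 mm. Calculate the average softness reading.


4.15 mm


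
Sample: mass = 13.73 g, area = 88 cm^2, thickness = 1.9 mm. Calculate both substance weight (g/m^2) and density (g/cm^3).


Substance weight = 1560.2 g/m^2
Density = 0.821 g/cm^3


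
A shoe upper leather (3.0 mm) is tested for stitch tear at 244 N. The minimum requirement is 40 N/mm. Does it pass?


STS = 244 / 3.0 = 81.3 N/mm
Minimum required: 40 N/mm
Passes: Yes


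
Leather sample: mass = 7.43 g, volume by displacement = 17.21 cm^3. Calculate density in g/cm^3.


0.432 g/cm^3

Density = mass / volume
Density = 7.43 / 17.21 = 0.432 g/cm^3


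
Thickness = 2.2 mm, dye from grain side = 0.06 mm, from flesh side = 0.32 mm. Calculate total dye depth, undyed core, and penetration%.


Total dyed = 0.06 + 0.32 = 0.38 mm
Undyed core = 2.2 - 0.38 = 1.82 mm
Penetration = 0.38 / 2.2 x 100 = 17.3%


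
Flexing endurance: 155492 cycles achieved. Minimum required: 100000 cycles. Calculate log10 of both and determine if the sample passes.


Achieved: log10 = 5.19
Required: log10 = 5.00
Passes: Yes


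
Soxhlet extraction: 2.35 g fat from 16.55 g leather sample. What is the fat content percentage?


14.2%


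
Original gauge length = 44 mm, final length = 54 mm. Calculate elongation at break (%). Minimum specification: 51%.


Extension = 54 - 44 = 10 mm
Elongation = 10 / 44 x 100 = 22.7%
Minimum required: 51%
Meets specification: No


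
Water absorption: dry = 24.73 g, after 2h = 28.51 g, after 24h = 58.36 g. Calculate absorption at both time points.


WA (2h) = (28.51 - 24.73) / 24.73 x 100 = 15.3%
WA (24h) = (58.36 - 24.73) / 24.73 x 100 = 136.0%


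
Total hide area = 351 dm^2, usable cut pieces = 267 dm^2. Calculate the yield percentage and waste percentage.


Yield = 76.1%
Waste = 23.9%

Yield = 267 / 351 x 100 = 76.1%
Waste = 351 - 267 = 84 dm^2
Waste% = 100 - 76.1 = 23.9%


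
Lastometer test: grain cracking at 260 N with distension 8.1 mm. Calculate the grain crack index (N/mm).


32.1 N/mm
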